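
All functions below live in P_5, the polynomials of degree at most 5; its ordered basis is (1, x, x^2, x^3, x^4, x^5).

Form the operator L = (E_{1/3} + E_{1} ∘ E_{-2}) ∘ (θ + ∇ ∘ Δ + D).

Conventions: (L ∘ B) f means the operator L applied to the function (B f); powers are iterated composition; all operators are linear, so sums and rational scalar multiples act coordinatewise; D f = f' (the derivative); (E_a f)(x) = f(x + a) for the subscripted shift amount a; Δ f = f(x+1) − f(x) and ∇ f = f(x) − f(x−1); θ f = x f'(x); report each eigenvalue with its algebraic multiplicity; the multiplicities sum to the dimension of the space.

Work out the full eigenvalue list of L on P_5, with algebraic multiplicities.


λ = 0 (multiplicity 1), λ = 2 (multiplicity 1), λ = 4 (multiplicity 1), λ = 6 (multiplicity 1), λ = 8 (multiplicity 1), λ = 10 (multiplicity 1)

image of 1: 0
image of x: 2x + 4/3
image of x^2: 4x^2 + (4/3)x + 44/9
image of x^3: 6x^3 + 18x - 32/9
image of x^4: 8x^4 - (8/3)x^3 + (128/3)x^2 - (488/27)x + 1420/81
image of x^5: 10x^5 - (20/3)x^4 + (740/9)x^3 - (1480/27)x^2 + (7510/81)x - 6280/243
the matrix is upper triangular; its diagonal is (0, 2, 4, 6, 8, 10)
for a triangular matrix the eigenvalues are the diagonal entries, with algebraic multiplicity their repetition count


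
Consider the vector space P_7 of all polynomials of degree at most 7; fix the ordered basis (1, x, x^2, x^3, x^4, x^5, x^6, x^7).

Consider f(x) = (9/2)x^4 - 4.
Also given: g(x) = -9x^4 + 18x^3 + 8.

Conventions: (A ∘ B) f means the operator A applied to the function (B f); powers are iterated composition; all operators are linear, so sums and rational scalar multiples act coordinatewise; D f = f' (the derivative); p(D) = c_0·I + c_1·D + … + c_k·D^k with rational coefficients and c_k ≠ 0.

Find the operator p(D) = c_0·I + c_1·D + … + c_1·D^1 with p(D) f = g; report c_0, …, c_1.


D^0 f = (9/2)x^4 - 4
D^1 f = 18x^3
matching coefficients of g against c_0 f + c_1 Df + … from the top degree down determines the c_i
solution: c_0 = -2, c_1 = 1

p(D) = -2·I + D, i.e. c_0 = -2, c_1 = 1


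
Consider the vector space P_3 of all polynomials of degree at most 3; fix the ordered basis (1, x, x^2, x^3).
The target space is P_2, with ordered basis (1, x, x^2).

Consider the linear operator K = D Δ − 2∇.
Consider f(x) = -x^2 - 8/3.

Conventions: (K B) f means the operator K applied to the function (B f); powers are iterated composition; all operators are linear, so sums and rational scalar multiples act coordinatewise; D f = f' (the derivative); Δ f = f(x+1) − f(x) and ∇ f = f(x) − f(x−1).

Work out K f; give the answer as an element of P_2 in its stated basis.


Δ f = -2x - 1
D Δ f = -2
∇ f = -2x + 1
(-2∇) f = 4x - 2
(D Δ − 2∇) f = 4x - 4

g(x) = 4x - 4


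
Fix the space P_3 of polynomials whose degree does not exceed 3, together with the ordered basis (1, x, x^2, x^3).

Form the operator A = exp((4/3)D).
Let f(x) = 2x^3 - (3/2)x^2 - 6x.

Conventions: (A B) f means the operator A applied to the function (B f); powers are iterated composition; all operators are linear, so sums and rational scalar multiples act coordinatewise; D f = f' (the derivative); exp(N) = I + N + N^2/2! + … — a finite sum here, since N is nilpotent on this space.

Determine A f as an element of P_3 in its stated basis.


order-1 term: 8x^2 - 4x - 8
order-2 term: (32/3)x - 8/3
order-3 term: 128/27
the series for exp((4/3)D) f terminates at order 3
exp((4/3)D) f = 2x^3 + (13/2)x^2 + (2/3)x - 160/27

g(x) = 2x^3 + (13/2)x^2 + (2/3)x - 160/27


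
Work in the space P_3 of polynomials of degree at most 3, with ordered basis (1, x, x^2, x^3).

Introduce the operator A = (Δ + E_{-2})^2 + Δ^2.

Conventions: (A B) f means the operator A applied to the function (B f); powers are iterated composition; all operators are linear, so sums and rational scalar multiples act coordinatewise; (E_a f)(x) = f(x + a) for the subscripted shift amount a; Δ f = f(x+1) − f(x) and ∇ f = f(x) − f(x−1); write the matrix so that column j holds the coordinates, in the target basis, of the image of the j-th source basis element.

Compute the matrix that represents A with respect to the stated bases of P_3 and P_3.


the matrix is [[1, -2, 14, -38]; [0, 1, -4, 42]; [0, 0, 1, -6]; [0, 0, 0, 1]] (rows listed top to bottom)

image of 1: 1
image of x: x - 2
image of x^2: x^2 - 4x + 14
image of x^3: x^3 - 6x^2 + 42x - 38
each image's coordinates form column j of the matrix


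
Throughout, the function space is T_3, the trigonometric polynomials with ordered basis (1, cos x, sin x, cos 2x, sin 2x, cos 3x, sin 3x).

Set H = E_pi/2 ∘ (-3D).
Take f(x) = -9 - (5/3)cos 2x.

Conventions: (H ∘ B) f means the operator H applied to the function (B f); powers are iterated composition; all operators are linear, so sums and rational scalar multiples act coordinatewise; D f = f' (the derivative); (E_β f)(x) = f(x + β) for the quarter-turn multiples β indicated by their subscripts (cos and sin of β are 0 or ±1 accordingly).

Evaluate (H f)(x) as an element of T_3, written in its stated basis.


D f = (10/3)sin 2x
(-3D) f = -10sin 2x
E_pi/2 (-3D) f = 10sin 2x

the image equals g(x) = 10sin 2x


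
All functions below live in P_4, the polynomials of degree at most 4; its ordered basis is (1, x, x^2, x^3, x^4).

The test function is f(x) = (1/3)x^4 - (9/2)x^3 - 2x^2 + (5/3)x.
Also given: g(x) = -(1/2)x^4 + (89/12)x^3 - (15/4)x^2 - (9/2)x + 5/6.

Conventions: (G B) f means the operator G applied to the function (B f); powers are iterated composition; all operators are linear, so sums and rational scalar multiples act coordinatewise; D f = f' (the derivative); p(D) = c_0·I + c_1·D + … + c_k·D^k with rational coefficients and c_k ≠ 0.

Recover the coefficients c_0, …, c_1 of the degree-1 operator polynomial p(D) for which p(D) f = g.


D^0 f = (1/3)x^4 - (9/2)x^3 - 2x^2 + (5/3)x
D^1 f = (4/3)x^3 - (27/2)x^2 - 4x + 5/3
matching coefficients of g against c_0 f + c_1 Df + … from the top degree down determines the c_i
solution: c_0 = -3/2, c_1 = 1/2

c_0 = -3/2, c_1 = 1/2


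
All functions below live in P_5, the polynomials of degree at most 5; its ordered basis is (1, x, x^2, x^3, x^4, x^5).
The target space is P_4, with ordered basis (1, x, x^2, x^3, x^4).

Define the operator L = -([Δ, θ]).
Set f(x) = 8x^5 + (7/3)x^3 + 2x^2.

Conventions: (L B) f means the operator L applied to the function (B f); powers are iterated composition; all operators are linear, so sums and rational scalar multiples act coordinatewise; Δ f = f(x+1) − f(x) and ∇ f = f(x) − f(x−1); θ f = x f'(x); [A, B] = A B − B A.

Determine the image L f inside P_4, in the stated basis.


θ f = 40x^5 + 7x^3 + 4x^2
Δ θ f = 200x^4 + 400x^3 + 421x^2 + 229x + 51
Δ f = 40x^4 + 80x^3 + 87x^2 + 51x + 37/3
θ Δ f = 160x^4 + 240x^3 + 174x^2 + 51x
[Δ, θ] f = 40x^4 + 160x^3 + 247x^2 + 178x + 51
(-([Δ, θ])) f = -40x^4 - 160x^3 - 247x^2 - 178x - 51

the image equals g(x) = -40x^4 - 160x^3 - 247x^2 - 178x - 51


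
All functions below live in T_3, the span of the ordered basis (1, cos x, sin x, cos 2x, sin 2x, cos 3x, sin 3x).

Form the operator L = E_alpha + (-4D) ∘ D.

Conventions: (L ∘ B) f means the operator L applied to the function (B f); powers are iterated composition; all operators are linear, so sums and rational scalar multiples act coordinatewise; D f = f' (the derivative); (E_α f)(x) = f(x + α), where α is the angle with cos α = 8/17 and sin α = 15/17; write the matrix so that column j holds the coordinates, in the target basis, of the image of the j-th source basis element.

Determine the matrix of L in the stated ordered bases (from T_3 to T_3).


the matrix is [[1, 0, 0, 0, 0, 0, 0]; [0, 76/17, 15/17, 0, 0, 0, 0]; [0, -15/17, 76/17, 0, 0, 0, 0]; [0, 0, 0, 4463/289, 240/289, 0, 0]; [0, 0, 0, -240/289, 4463/289, 0, 0]; [0, 0, 0, 0, 0, 171980/4913, -495/4913]; [0, 0, 0, 0, 0, 495/4913, 171980/4913]] (rows listed top to bottom)

image of 1: 1
image of cos x: (76/17)cos x - (15/17)sin x
image of sin x: (15/17)cos x + (76/17)sin x
image of cos 2x: (4463/289)cos 2x - (240/289)sin 2x
image of sin 2x: (240/289)cos 2x + (4463/289)sin 2x
image of cos 3x: (171980/4913)cos 3x + (495/4913)sin 3x
image of sin 3x: -(495/4913)cos 3x + (171980/4913)sin 3x
each image's coordinates form column j of the matrix


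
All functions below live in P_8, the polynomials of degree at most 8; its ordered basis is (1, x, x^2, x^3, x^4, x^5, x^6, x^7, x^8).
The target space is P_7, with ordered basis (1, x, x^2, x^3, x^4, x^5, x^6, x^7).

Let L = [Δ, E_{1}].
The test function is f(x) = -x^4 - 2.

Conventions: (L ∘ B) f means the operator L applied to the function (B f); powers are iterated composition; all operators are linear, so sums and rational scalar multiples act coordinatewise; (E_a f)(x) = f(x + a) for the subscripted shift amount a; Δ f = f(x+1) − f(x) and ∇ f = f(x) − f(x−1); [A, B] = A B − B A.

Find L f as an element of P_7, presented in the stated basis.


E_{1} f = -x^4 - 4x^3 - 6x^2 - 4x - 3
Δ E_{1} f = -4x^3 - 18x^2 - 28x - 15
Δ f = -4x^3 - 6x^2 - 4x - 1
E_{1} Δ f = -4x^3 - 18x^2 - 28x - 15
[Δ, E_{1}] f = 0

the image equals g(x) = 0


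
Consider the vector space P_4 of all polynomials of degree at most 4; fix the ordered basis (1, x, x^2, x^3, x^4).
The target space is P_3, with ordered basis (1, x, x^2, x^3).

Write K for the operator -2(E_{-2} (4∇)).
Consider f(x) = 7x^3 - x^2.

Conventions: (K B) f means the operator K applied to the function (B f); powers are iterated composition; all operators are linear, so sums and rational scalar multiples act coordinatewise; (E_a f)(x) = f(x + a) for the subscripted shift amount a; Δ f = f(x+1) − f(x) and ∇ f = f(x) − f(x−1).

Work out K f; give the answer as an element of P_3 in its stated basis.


the result is g(x) = -168x^2 + 856x - 1104

∇ f = 21x^2 - 23x + 8
(4∇) f = 84x^2 - 92x + 32
E_{-2} (4∇) f = 84x^2 - 428x + 552
(-2(E_{-2} (4∇))) f = -168x^2 + 856x - 1104


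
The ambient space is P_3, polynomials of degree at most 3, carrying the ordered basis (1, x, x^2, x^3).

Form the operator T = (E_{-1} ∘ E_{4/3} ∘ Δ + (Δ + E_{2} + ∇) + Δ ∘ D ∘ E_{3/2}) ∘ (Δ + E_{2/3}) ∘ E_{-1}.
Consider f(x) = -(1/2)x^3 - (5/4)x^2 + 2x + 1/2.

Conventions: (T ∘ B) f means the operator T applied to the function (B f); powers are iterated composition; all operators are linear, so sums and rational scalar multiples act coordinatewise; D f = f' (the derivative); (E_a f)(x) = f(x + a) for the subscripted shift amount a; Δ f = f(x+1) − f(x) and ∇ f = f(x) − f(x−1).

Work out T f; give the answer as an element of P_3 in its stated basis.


E_{-1} f = -(1/2)x^3 + (1/4)x^2 + 3x - 9/4
Δ E_{-1} f = -(3/2)x^2 - x + 11/4
E_{2/3} E_{-1} f = -(1/2)x^3 - (3/4)x^2 + (8/3)x - 31/108
(Δ + E_{2/3}) E_{-1} f = -(1/2)x^3 - (9/4)x^2 + (5/3)x + 133/54
Δ (Δ + E_{2/3}) E_{-1} f = -(3/2)x^2 - 6x - 13/12
E_{4/3} Δ (Δ + E_{2/3}) E_{-1} f = -(3/2)x^2 - 10x - 47/4
E_{-1} E_{4/3} Δ (Δ + E_{2/3}) E_{-1} f = -(3/2)x^2 - 7x - 13/4
Δ (Δ + E_{2/3}) E_{-1} f = -(3/2)x^2 - 6x - 13/12
E_{2} (Δ + E_{2/3}) E_{-1} f = -(1/2)x^3 - (21/4)x^2 - (40/3)x - 389/54
∇ (Δ + E_{2/3}) E_{-1} f = -(3/2)x^2 - 3x + 41/12
(Δ + E_{2} + ∇) (Δ + E_{2/3}) E_{-1} f = -(1/2)x^3 - (33/4)x^2 - (67/3)x - 263/54
E_{3/2} (Δ + E_{2/3}) E_{-1} f = -(1/2)x^3 - (9/2)x^2 - (203/24)x - 193/108
D E_{3/2} (Δ + E_{2/3}) E_{-1} f = -(3/2)x^2 - 9x - 203/24
Δ D E_{3/2} (Δ + E_{2/3}) E_{-1} f = -3x - 21/2
(E_{-1} ∘ E_{4/3} ∘ Δ + (Δ + E_{2} + ∇) + Δ ∘ D ∘ E_{3/2}) (Δ + E_{2/3}) E_{-1} f = -(1/2)x^3 - (39/4)x^2 - (97/3)x - 2011/108

the result is g(x) = -(1/2)x^3 - (39/4)x^2 - (97/3)x - 2011/108


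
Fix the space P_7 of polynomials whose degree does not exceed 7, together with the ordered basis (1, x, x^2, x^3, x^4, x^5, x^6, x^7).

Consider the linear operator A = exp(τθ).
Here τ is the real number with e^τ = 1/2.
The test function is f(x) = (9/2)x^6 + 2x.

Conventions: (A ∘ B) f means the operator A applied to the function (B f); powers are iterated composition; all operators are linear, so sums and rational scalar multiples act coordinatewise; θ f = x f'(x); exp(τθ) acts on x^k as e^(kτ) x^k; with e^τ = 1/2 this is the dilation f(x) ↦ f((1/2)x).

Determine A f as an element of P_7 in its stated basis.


g(x) = (9/128)x^6 + x

exp(τθ) x^k = e^(kτ) x^k; with e^τ = 1/2 this sends x^k to (1/2)^k x^k
x ↦ 1/2 x
x^6 ↦ 1/64 x^6
applying this coordinatewise to f: exp(τθ) f = (9/128)x^6 + x


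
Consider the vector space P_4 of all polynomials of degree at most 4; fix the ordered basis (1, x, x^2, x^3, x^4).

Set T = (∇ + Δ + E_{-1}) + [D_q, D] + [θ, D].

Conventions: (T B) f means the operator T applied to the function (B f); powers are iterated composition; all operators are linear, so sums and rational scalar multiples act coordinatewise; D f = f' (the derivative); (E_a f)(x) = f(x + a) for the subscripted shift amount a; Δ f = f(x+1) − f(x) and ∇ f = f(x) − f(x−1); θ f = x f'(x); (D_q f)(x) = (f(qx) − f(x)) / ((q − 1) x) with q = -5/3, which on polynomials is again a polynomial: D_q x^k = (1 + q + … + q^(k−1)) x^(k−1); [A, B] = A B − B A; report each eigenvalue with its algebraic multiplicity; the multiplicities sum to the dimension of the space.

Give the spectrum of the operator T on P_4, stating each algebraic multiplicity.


image of 1: 1
image of x: x
image of x^2: x^2 + 11/3
image of x^3: x^3 - (29/9)x + 1
image of x^4: x^4 + 22x^2 + 4x + 1
the matrix is upper triangular; its diagonal is (1, 1, 1, 1, 1)
for a triangular matrix the eigenvalues are the diagonal entries, with algebraic multiplicity their repetition count

λ = 1 (multiplicity 5)


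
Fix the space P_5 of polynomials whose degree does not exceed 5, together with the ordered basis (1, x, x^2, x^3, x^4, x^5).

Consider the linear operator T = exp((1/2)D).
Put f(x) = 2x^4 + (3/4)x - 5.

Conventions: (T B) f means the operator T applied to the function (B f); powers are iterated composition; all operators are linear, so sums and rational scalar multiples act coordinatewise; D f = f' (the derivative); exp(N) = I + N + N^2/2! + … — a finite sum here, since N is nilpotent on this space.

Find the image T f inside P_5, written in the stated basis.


g(x) = 2x^4 + 4x^3 + 3x^2 + (7/4)x - 9/2

order-1 term: 4x^3 + 3/8
order-2 term: 3x^2
order-3 term: x
order-4 term: 1/8
the series for exp((1/2)D) f terminates at order 4
exp((1/2)D) f = 2x^4 + 4x^3 + 3x^2 + (7/4)x - 9/2


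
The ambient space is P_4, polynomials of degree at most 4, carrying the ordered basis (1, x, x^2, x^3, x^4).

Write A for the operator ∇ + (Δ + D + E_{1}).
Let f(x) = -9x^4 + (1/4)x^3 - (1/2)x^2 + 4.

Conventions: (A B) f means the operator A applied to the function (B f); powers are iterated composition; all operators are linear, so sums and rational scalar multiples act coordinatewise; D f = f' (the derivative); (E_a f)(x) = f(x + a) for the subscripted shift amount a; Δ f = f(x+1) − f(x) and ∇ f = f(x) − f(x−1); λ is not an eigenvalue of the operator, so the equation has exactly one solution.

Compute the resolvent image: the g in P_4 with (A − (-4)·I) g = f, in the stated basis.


write g with unknown coordinates in the stated basis and equate coefficients in (A − (-4)·I) g = f
solving from the highest basis element down gives g = -(9/5)x^4 + (581/100)x^3 - (2971/250)x^2 + (49621/2500)x - 197849/12500
check: A g = -(9/5)x^4 - (2299/100)x^3 + (11759/250)x^2 - (49621/625)x + 210349/3125
so A g − (-4)·g = -9x^4 + (1/4)x^3 - (1/2)x^2 + 4 = f ✓

g(x) = -(9/5)x^4 + (581/100)x^3 - (2971/250)x^2 + (49621/2500)x - 197849/12500


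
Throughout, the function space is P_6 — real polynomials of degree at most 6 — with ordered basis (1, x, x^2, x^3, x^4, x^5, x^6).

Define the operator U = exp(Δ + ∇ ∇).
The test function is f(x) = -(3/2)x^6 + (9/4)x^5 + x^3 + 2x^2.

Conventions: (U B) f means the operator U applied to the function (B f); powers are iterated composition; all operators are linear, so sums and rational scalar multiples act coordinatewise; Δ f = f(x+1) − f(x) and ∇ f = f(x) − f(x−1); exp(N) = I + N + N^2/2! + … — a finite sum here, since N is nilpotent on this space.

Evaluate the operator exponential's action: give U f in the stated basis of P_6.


g(x) = -(3/2)x^6 - (27/4)x^5 - (315/4)x^4 - 59x^3 - 805x^2 + (1477/4)x - 2605/2

order-1 term: -9x^5 - (225/4)x^4 + (435/2)x^3 - 447x^2 + (1771/4)x - 635/4
order-2 term: -(45/2)x^4 - (495/2)x^3 + 45x^2 + (3027/4)x - 5137/4
order-3 term: -30x^3 - (765/2)x^2 - (1125/2)x + 2389/4
order-4 term: -(45/2)x^2 - (1035/4)x - 390
order-5 term: -9x - 261/4
order-6 term: -3/2
the series for exp(Δ + ∇ ∇) f terminates at order 6
exp(Δ + ∇ ∇) f = -(3/2)x^6 - (27/4)x^5 - (315/4)x^4 - 59x^3 - 805x^2 + (1477/4)x - 2605/2


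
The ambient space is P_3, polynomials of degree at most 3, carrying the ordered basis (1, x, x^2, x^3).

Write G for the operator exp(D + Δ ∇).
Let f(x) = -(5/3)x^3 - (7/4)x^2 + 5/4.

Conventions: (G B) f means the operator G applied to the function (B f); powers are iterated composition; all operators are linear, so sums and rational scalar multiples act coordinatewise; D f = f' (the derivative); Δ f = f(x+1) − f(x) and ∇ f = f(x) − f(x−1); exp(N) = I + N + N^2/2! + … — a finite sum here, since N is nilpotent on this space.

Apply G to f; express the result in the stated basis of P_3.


order-1 term: -5x^2 - (27/2)x - 7/2
order-2 term: -5x - 47/4
order-3 term: -5/3
the series for exp(D + Δ ∇) f terminates at order 3
exp(D + Δ ∇) f = -(5/3)x^3 - (27/4)x^2 - (37/2)x - 47/3

the image equals g(x) = -(5/3)x^3 - (27/4)x^2 - (37/2)x - 47/3


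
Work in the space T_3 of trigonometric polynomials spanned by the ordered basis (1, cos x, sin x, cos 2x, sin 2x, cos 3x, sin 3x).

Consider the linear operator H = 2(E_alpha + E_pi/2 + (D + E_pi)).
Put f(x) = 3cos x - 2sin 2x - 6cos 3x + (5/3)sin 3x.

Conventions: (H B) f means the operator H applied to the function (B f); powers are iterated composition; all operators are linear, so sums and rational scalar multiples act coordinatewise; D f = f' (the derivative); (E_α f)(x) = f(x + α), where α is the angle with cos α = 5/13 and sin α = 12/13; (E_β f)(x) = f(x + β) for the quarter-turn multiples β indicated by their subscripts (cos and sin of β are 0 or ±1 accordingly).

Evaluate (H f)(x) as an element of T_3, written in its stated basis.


E_alpha f = (15/13)cos x - (36/13)sin x - (240/169)cos 2x + (238/169)sin 2x + (10830/2197)cos 3x - (25079/6591)sin 3x
E_pi/2 f = -3sin x + 2sin 2x - (5/3)cos 3x - 6sin 3x
D f = -3sin x - 4cos 2x + 5cos 3x + 18sin 3x
E_pi f = -3cos x - 2sin 2x + 6cos 3x - (5/3)sin 3x
(D + E_pi) f = -3cos x - 3sin x - 4cos 2x - 2sin 2x + 11cos 3x + (49/3)sin 3x
(E_alpha + E_pi/2 + (D + E_pi)) f = -(24/13)cos x - (114/13)sin x - (916/169)cos 2x + (238/169)sin 2x + (94006/6591)cos 3x + (43028/6591)sin 3x
(2(E_alpha + E_pi/2 + (D + E_pi))) f = -(48/13)cos x - (228/13)sin x - (1832/169)cos 2x + (476/169)sin 2x + (188012/6591)cos 3x + (86056/6591)sin 3x

the image equals g(x) = -(48/13)cos x - (228/13)sin x - (1832/169)cos 2x + (476/169)sin 2x + (188012/6591)cos 3x + (86056/6591)sin 3x


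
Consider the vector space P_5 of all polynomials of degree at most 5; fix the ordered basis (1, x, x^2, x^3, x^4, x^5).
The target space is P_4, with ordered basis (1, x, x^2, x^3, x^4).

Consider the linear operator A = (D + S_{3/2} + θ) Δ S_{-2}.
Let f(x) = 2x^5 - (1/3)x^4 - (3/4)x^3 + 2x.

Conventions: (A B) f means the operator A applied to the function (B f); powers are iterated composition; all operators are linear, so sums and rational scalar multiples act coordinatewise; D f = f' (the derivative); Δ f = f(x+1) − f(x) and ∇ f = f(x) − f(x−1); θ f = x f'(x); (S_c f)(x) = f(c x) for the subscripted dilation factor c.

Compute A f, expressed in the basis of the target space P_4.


S_{-2} f = -64x^5 - (16/3)x^4 + 6x^3 - 4x
Δ S_{-2} f = -320x^4 - (1984/3)x^3 - 654x^2 - (970/3)x - 202/3
D Δ S_{-2} f = -1280x^3 - 1984x^2 - 1308x - 970/3
S_{3/2} Δ S_{-2} f = -1620x^4 - 2232x^3 - (2943/2)x^2 - 485x - 202/3
θ Δ S_{-2} f = -1280x^4 - 1984x^3 - 1308x^2 - (970/3)x
(D + S_{3/2} + θ) Δ S_{-2} f = -2900x^4 - 5496x^3 - (9527/2)x^2 - (6349/3)x - 1172/3

g(x) = -2900x^4 - 5496x^3 - (9527/2)x^2 - (6349/3)x - 1172/3


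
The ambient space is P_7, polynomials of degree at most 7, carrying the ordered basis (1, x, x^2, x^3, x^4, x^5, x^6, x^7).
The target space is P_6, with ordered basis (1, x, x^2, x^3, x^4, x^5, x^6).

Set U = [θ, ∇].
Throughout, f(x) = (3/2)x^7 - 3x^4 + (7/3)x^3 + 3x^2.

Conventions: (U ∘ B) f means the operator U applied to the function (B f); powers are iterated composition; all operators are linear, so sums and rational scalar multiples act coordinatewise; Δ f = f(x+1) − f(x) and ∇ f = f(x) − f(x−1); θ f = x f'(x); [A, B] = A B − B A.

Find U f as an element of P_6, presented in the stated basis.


∇ f = (21/2)x^6 - (63/2)x^5 + (105/2)x^4 - (129/2)x^3 + (113/2)x^2 - (47/2)x + 23/6
θ ∇ f = 63x^6 - (315/2)x^5 + 210x^4 - (387/2)x^3 + 113x^2 - (47/2)x
θ f = (21/2)x^7 - 12x^4 + 7x^3 + 6x^2
∇ θ f = (147/2)x^6 - (441/2)x^5 + (735/2)x^4 - (831/2)x^3 + (627/2)x^2 - (261/2)x + 47/2
[θ, ∇] f = -(21/2)x^6 + 63x^5 - (315/2)x^4 + 222x^3 - (401/2)x^2 + 107x - 47/2

the image equals g(x) = -(21/2)x^6 + 63x^5 - (315/2)x^4 + 222x^3 - (401/2)x^2 + 107x - 47/2


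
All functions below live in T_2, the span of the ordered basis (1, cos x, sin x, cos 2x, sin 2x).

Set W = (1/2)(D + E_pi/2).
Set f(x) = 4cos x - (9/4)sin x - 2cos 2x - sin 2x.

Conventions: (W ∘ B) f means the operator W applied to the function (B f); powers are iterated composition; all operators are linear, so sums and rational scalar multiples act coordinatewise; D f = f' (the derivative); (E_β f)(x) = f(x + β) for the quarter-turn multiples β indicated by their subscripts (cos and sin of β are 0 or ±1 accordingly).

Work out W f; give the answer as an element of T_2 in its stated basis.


g(x) = -(9/4)cos x - 4sin x + (5/2)sin 2x

D f = -(9/4)cos x - 4sin x - 2cos 2x + 4sin 2x
E_pi/2 f = -(9/4)cos x - 4sin x + 2cos 2x + sin 2x
(D + E_pi/2) f = -(9/2)cos x - 8sin x + 5sin 2x
((1/2)(D + E_pi/2)) f = -(9/4)cos x - 4sin x + (5/2)sin 2x


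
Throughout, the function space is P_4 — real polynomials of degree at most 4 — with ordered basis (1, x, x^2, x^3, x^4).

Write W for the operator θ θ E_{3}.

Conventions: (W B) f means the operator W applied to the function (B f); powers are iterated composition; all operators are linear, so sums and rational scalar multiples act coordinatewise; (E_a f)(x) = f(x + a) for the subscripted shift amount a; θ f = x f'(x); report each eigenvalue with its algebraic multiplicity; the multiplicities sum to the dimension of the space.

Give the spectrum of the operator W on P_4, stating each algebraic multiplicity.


image of 1: 0
image of x: x
image of x^2: 4x^2 + 6x
image of x^3: 9x^3 + 36x^2 + 27x
image of x^4: 16x^4 + 108x^3 + 216x^2 + 108x
the matrix is upper triangular; its diagonal is (0, 1, 4, 9, 16)
for a triangular matrix the eigenvalues are the diagonal entries, with algebraic multiplicity their repetition count

λ = 0 (multiplicity 1), λ = 1 (multiplicity 1), λ = 4 (multiplicity 1), λ = 9 (multiplicity 1), λ = 16 (multiplicity 1)


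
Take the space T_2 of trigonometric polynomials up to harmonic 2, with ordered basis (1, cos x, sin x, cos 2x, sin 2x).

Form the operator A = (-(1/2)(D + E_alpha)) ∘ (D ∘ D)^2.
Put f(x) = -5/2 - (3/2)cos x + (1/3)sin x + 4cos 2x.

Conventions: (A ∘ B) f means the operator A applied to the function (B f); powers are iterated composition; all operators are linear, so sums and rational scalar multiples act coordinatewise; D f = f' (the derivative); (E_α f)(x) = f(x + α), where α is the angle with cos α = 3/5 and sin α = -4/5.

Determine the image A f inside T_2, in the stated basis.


D f = (1/3)cos x + (3/2)sin x - 8sin 2x
D D f = (3/2)cos x - (1/3)sin x - 16cos 2x
D (D ∘ D) f = -(1/3)cos x - (3/2)sin x + 32sin 2x
D D (D ∘ D) f = -(3/2)cos x + (1/3)sin x + 64cos 2x
D (D ∘ D)^2 f = (1/3)cos x + (3/2)sin x - 128sin 2x
E_alpha (D ∘ D)^2 f = -(7/6)cos x - sin x - (448/25)cos 2x + (1536/25)sin 2x
(D + E_alpha) (D ∘ D)^2 f = -(5/6)cos x + (1/2)sin x - (448/25)cos 2x - (1664/25)sin 2x
(-(1/2)(D + E_alpha)) (D ∘ D)^2 f = (5/12)cos x - (1/4)sin x + (224/25)cos 2x + (832/25)sin 2x

the result is g(x) = (5/12)cos x - (1/4)sin x + (224/25)cos 2x + (832/25)sin 2x


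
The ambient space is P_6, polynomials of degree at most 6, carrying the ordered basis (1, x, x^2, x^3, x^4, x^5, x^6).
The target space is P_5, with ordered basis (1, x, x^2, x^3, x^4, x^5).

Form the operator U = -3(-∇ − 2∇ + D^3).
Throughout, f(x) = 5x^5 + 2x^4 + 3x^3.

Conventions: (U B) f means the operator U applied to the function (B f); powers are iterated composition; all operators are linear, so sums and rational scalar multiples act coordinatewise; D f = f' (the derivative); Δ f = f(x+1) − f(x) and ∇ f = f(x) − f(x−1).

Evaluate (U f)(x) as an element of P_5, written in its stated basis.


the result is g(x) = 225x^4 - 378x^3 - 477x^2 - 378x

∇ f = 25x^4 - 42x^3 + 47x^2 - 26x + 6
(-∇) f = -25x^4 + 42x^3 - 47x^2 + 26x - 6
∇ f = 25x^4 - 42x^3 + 47x^2 - 26x + 6
(-2∇) f = -50x^4 + 84x^3 - 94x^2 + 52x - 12
D f = 25x^4 + 8x^3 + 9x^2
D D f = 100x^3 + 24x^2 + 18x
D D D f = 300x^2 + 48x + 18
(-∇ − 2∇ + D^3) f = -75x^4 + 126x^3 + 159x^2 + 126x
(-3(-∇ − 2∇ + D^3)) f = 225x^4 - 378x^3 - 477x^2 - 378x


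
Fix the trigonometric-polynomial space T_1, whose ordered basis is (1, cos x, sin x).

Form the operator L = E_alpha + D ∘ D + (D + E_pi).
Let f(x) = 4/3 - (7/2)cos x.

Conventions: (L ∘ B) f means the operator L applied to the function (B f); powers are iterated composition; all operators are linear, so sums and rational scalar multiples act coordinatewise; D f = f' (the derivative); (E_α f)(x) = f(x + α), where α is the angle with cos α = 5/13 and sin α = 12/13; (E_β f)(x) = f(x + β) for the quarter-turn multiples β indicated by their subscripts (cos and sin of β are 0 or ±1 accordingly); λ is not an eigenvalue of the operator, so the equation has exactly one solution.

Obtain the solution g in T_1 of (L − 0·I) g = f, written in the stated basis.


g(x) = 2/3 + (147/164)cos x - (175/164)sin x

write g with unknown coordinates in the stated basis and equate coefficients in (L − 0·I) g = f
solving from the highest basis element down gives g = 2/3 + (147/164)cos x - (175/164)sin x
check: L g = 4/3 - (7/2)cos x
so L g − 0·g = 4/3 - (7/2)cos x = f ✓


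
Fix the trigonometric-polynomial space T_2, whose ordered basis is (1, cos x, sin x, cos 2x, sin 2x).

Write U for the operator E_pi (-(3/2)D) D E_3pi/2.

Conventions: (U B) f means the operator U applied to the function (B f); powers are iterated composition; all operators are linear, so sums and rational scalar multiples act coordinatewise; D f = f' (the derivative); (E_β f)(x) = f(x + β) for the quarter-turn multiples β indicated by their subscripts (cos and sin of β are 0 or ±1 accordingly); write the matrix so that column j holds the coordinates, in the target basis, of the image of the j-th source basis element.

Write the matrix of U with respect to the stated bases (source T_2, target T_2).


the matrix is [[0, 0, 0, 0, 0]; [0, 0, 3/2, 0, 0]; [0, -3/2, 0, 0, 0]; [0, 0, 0, -6, 0]; [0, 0, 0, 0, -6]] (rows listed top to bottom)

image of 1: 0
image of cos x: -(3/2)sin x
image of sin x: (3/2)cos x
image of cos 2x: -6cos 2x
image of sin 2x: -6sin 2x
each image's coordinates form column j of the matrix


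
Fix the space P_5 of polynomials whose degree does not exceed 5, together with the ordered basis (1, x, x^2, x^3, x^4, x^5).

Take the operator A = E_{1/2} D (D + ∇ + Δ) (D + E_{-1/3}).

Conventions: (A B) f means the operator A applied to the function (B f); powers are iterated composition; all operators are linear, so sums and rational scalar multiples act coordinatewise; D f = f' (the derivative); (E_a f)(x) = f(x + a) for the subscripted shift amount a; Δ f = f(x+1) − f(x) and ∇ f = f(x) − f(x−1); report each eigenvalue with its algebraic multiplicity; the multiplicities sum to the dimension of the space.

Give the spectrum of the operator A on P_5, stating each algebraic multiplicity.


λ = 0 (multiplicity 6)

image of 1: 0
image of x: 0
image of x^2: 6
image of x^3: 18x + 21
image of x^4: 36x^2 + 84x + 45
image of x^5: 60x^3 + 210x^2 + 225x + 1655/18
the matrix is upper triangular; its diagonal is (0, 0, 0, 0, 0, 0)
for a triangular matrix the eigenvalues are the diagonal entries, with algebraic multiplicity their repetition count


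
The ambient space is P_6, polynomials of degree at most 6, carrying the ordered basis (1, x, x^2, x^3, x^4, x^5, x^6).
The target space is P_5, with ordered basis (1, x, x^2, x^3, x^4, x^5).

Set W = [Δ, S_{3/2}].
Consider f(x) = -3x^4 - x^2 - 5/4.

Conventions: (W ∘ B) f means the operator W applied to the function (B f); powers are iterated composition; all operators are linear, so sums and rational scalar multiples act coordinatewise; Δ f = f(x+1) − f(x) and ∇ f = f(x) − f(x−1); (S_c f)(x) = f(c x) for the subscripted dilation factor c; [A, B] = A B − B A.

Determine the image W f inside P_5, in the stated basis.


S_{3/2} f = -(243/16)x^4 - (9/4)x^2 - 5/4
Δ S_{3/2} f = -(243/4)x^3 - (729/8)x^2 - (261/4)x - 279/16
Δ f = -12x^3 - 18x^2 - 14x - 4
S_{3/2} Δ f = -(81/2)x^3 - (81/2)x^2 - 21x - 4
[Δ, S_{3/2}] f = -(81/4)x^3 - (405/8)x^2 - (177/4)x - 215/16

the result is g(x) = -(81/4)x^3 - (405/8)x^2 - (177/4)x - 215/16


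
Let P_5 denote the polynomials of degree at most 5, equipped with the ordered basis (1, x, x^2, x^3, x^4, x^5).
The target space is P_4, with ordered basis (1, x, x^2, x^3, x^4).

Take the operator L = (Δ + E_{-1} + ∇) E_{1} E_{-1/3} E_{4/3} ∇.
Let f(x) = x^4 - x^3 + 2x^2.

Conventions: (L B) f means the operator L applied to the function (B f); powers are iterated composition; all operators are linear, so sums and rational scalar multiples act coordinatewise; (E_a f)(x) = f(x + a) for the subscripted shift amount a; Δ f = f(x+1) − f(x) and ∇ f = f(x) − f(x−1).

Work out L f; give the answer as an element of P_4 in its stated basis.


the result is g(x) = 4x^3 + 27x^2 + 65x + 56

∇ f = 4x^3 - 9x^2 + 11x - 4
E_{4/3} ∇ f = 4x^3 + 7x^2 + (25/3)x + 112/27
E_{-1/3} E_{4/3} ∇ f = 4x^3 + 3x^2 + 5x + 2
E_{1} E_{-1/3} E_{4/3} ∇ f = 4x^3 + 15x^2 + 23x + 14
Δ (E_{1} E_{-1/3} E_{4/3}) ∇ f = 12x^2 + 42x + 42
E_{-1} (E_{1} E_{-1/3} E_{4/3}) ∇ f = 4x^3 + 3x^2 + 5x + 2
∇ (E_{1} E_{-1/3} E_{4/3}) ∇ f = 12x^2 + 18x + 12
(Δ + E_{-1} + ∇) (E_{1} E_{-1/3} E_{4/3}) ∇ f = 4x^3 + 27x^2 + 65x + 56


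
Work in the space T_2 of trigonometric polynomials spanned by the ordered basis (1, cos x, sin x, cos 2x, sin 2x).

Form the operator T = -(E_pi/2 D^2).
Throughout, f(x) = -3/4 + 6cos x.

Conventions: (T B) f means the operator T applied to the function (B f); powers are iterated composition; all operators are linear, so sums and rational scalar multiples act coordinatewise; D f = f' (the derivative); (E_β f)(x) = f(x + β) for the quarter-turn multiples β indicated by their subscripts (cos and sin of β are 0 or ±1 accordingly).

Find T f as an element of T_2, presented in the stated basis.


D f = -6sin x
D D f = -6cos x
E_pi/2 D^2 f = 6sin x
(-(E_pi/2 D^2)) f = -6sin x

g(x) = -6sin x


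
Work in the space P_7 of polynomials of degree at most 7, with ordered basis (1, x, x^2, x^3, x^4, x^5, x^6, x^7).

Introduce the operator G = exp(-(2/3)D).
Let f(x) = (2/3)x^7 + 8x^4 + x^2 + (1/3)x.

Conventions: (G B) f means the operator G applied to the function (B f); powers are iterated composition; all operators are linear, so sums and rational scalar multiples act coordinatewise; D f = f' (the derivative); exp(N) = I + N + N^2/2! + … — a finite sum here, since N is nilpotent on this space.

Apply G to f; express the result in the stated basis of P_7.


g(x) = (2/3)x^7 - (28/9)x^6 + (56/9)x^5 + (88/81)x^4 - (4064/243)x^3 + (4979/243)x^2 - (22027/2187)x + 11570/6561

order-1 term: -(28/9)x^6 - (64/3)x^3 - (4/3)x - 2/9
order-2 term: (56/9)x^5 + (64/3)x^2 + 4/9
order-3 term: -(560/81)x^4 - (256/27)x
order-4 term: (1120/243)x^3 + 128/81
order-5 term: -(448/243)x^2
order-6 term: (896/2187)x
order-7 term: -256/6561
the series for exp(-(2/3)D) f terminates at order 7
exp(-(2/3)D) f = (2/3)x^7 - (28/9)x^6 + (56/9)x^5 + (88/81)x^4 - (4064/243)x^3 + (4979/243)x^2 - (22027/2187)x + 11570/6561


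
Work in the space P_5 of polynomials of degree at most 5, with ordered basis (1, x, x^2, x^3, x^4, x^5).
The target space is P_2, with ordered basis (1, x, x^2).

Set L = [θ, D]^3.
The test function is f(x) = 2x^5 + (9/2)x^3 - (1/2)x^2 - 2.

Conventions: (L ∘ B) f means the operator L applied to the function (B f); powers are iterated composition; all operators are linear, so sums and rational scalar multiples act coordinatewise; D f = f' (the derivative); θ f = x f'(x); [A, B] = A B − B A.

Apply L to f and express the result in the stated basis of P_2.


g(x) = -120x^2 - 27

D f = 10x^4 + (27/2)x^2 - x
θ D f = 40x^4 + 27x^2 - x
θ f = 10x^5 + (27/2)x^3 - x^2
D θ f = 50x^4 + (81/2)x^2 - 2x
[θ, D] f = -10x^4 - (27/2)x^2 + x
D [θ, D] f = -40x^3 - 27x + 1
θ D [θ, D] f = -120x^3 - 27x
θ [θ, D] f = -40x^4 - 27x^2 + x
D θ [θ, D] f = -160x^3 - 54x + 1
[θ, D] [θ, D] f = 40x^3 + 27x - 1
D [θ, D] [θ, D] f = 120x^2 + 27
θ D [θ, D] [θ, D] f = 240x^2
θ [θ, D] [θ, D] f = 120x^3 + 27x
D θ [θ, D] [θ, D] f = 360x^2 + 27
[θ, D] [θ, D] [θ, D] f = -120x^2 - 27


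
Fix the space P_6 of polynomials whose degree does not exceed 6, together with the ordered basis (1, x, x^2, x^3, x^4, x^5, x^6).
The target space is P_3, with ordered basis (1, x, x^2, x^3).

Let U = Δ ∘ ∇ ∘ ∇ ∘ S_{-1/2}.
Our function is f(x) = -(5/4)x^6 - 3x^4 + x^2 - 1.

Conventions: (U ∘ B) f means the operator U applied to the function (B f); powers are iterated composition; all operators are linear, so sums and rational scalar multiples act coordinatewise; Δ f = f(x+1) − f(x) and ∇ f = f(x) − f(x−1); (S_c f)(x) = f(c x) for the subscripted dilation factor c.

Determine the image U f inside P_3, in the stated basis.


the image equals g(x) = -(75/32)x^3 + (225/64)x^2 - (513/64)x + 219/64

S_{-1/2} f = -(5/256)x^6 - (3/16)x^4 + (1/4)x^2 - 1
∇ S_{-1/2} f = -(15/128)x^5 + (75/256)x^4 - (73/64)x^3 + (363/256)x^2 - (47/128)x - 11/256
∇ ∇ S_{-1/2} f = -(75/128)x^4 + (75/32)x^3 - (813/128)x^2 + (513/64)x - 427/128
Δ ∇ ∇ S_{-1/2} f = -(75/32)x^3 + (225/64)x^2 - (513/64)x + 219/64


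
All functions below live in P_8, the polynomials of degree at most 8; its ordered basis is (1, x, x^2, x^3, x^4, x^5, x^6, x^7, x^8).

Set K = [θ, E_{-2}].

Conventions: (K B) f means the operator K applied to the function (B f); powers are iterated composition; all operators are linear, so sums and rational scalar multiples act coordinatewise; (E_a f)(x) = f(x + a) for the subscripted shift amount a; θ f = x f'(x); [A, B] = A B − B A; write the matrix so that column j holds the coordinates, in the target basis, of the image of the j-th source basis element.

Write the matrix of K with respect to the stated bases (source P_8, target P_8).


the matrix is [[0, 2, -8, 24, -64, 160, -384, 896, -2048]; [0, 0, 4, -24, 96, -320, 960, -2688, 7168]; [0, 0, 0, 6, -48, 240, -960, 3360, -10752]; [0, 0, 0, 0, 8, -80, 480, -2240, 8960]; [0, 0, 0, 0, 0, 10, -120, 840, -4480]; [0, 0, 0, 0, 0, 0, 12, -168, 1344]; [0, 0, 0, 0, 0, 0, 0, 14, -224]; [0, 0, 0, 0, 0, 0, 0, 0, 16]; [0, 0, 0, 0, 0, 0, 0, 0, 0]] (rows listed top to bottom)

image of 1: 0
image of x: 2
image of x^2: 4x - 8
image of x^3: 6x^2 - 24x + 24
image of x^4: 8x^3 - 48x^2 + 96x - 64
image of x^5: 10x^4 - 80x^3 + 240x^2 - 320x + 160
image of x^6: 12x^5 - 120x^4 + 480x^3 - 960x^2 + 960x - 384
image of x^7: 14x^6 - 168x^5 + 840x^4 - 2240x^3 + 3360x^2 - 2688x + 896
image of x^8: 16x^7 - 224x^6 + 1344x^5 - 4480x^4 + 8960x^3 - 10752x^2 + 7168x - 2048
each image's coordinates form column j of the matrix


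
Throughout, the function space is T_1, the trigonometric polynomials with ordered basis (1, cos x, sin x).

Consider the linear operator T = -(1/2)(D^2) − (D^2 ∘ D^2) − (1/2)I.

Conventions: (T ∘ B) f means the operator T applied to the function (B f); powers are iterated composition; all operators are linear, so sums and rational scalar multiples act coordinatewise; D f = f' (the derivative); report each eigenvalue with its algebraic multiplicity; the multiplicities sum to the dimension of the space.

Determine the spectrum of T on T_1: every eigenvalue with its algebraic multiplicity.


image of 1: -1/2
image of cos x: -cos x
image of sin x: -sin x
the matrix is diagonal; its diagonal is (-1/2, -1, -1)
for a triangular matrix the eigenvalues are the diagonal entries, with algebraic multiplicity their repetition count

λ = -1 (multiplicity 2), λ = -1/2 (multiplicity 1)


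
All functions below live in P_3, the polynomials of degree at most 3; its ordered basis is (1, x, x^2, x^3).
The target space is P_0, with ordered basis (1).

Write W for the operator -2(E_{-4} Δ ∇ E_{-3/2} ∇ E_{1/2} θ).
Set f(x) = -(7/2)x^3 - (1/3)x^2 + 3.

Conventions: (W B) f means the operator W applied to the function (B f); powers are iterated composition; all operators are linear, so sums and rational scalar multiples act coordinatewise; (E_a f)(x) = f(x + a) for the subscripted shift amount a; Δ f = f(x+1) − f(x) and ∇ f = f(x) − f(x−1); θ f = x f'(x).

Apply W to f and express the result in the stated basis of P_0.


the result is g(x) = 126

θ f = -(21/2)x^3 - (2/3)x^2
E_{1/2} θ f = -(21/2)x^3 - (197/12)x^2 - (205/24)x - 71/48
∇ E_{1/2} θ f = -(63/2)x^2 - (4/3)x - 21/8
E_{-3/2} (∇ E_{1/2} θ) f = -(63/2)x^2 + (559/6)x - 143/2
∇ E_{-3/2} (∇ E_{1/2} θ) f = -63x + 374/3
Δ ∇ E_{-3/2} (∇ E_{1/2} θ) f = -63
E_{-4} (Δ ∇ E_{-3/2}) (∇ E_{1/2} θ) f = -63
(-2(E_{-4} Δ ∇ E_{-3/2} ∇ E_{1/2} θ)) f = 126


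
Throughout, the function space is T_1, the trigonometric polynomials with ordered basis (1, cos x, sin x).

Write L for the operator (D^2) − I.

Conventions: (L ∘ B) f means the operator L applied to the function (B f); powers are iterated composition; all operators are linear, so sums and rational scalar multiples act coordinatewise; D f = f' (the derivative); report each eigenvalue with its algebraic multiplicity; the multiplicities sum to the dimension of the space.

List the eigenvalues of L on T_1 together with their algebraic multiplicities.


λ = -2 (multiplicity 2), λ = -1 (multiplicity 1)

image of 1: -1
image of cos x: -2cos x
image of sin x: -2sin x
the matrix is diagonal; its diagonal is (-1, -2, -2)
for a triangular matrix the eigenvalues are the diagonal entries, with algebraic multiplicity their repetition count


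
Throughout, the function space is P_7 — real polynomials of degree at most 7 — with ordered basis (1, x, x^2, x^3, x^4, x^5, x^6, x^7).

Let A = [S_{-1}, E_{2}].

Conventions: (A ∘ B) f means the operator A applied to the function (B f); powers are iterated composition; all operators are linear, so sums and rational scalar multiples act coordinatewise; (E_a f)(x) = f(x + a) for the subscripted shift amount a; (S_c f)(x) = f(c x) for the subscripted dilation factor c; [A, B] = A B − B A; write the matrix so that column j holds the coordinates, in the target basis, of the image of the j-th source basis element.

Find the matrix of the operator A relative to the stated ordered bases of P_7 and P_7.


image of 1: 0
image of x: 4
image of x^2: -8x
image of x^3: 12x^2 + 16
image of x^4: -16x^3 - 64x
image of x^5: 20x^4 + 160x^2 + 64
image of x^6: -24x^5 - 320x^3 - 384x
image of x^7: 28x^6 + 560x^4 + 1344x^2 + 256
each image's coordinates form column j of the matrix

the matrix is [[0, 4, 0, 16, 0, 64, 0, 256]; [0, 0, -8, 0, -64, 0, -384, 0]; [0, 0, 0, 12, 0, 160, 0, 1344]; [0, 0, 0, 0, -16, 0, -320, 0]; [0, 0, 0, 0, 0, 20, 0, 560]; [0, 0, 0, 0, 0, 0, -24, 0]; [0, 0, 0, 0, 0, 0, 0, 28]; [0, 0, 0, 0, 0, 0, 0, 0]] (rows listed top to bottom)
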